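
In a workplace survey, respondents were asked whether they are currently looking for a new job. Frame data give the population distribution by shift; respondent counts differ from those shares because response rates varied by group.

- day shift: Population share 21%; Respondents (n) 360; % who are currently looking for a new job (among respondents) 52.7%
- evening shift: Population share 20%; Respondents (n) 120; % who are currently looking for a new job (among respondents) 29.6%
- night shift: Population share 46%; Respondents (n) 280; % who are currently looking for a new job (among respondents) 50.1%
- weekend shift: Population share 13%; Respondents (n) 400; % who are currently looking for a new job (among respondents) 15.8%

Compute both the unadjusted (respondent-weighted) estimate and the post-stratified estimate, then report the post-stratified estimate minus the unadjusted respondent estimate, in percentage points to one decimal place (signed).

Without adjustment, the pooled respondent share is:
  (360/1160)×52.7 + (120/1160)×29.6 + (280/1160)×50.1 + (400/1160)×15.8 = 36.9586%
Reweighting by population shift shares:
  0.21×52.7 + 0.2×29.6 + 0.46×50.1 + 0.13×15.8 = 42.087%
Difference = 42.087 − 36.9586 = 5.1284 pp.

+5.1 percentage points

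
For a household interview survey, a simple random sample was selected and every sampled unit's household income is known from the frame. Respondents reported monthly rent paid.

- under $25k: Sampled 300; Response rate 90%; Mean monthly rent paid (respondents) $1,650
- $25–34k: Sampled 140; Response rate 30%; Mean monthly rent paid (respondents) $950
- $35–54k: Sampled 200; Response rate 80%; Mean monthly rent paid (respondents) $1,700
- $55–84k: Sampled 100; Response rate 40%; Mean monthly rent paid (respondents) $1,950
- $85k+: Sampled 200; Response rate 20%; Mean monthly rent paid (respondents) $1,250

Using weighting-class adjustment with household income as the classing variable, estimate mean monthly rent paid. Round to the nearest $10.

Weighting each respondent by the inverse class response rate inflates each class back to its sampled size, so the class weight is n_sampled:
  under $25k: 300 × 1650 = 495,000
  $25–34k: 140 × 950 = 133,000
  $35–54k: 200 × 1700 = 340,000
  $55–84k: 100 × 1950 = 195,000
  $85k+: 200 × 1250 = 250,000
Adjusted estimate = 1,413,000 / 940 = 1503.19 → $1,500.

$1,500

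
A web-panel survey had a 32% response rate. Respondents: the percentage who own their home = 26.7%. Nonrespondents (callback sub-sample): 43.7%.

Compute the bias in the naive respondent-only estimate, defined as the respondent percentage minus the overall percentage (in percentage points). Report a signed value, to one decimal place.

-11.6 percentage points

Nonresponse fraction = 1 − 0.32 = 0.68.
Bias = (nonresponse fraction) × (respondent percentage − nonrespondent percentage)
     = 0.68 × (26.7 − 43.7) = 0.68 × -17 = -11.56.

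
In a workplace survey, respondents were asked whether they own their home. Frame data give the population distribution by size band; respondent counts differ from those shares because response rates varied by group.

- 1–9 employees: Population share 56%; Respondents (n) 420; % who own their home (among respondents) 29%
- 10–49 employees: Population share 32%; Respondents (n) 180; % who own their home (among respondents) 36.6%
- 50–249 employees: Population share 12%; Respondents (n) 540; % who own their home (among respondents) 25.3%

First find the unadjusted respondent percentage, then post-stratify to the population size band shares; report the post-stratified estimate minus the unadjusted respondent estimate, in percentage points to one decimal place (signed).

+2.5 percentage points

Without adjustment, the pooled respondent share is:
  (420/1140)×29 + (180/1140)×36.6 + (540/1140)×25.3 = 28.4474%
Post-stratified estimate weights by population shares:
  0.56×29 + 0.32×36.6 + 0.12×25.3 = 30.988%
Difference = 30.988 − 28.4474 = 2.5406 pp.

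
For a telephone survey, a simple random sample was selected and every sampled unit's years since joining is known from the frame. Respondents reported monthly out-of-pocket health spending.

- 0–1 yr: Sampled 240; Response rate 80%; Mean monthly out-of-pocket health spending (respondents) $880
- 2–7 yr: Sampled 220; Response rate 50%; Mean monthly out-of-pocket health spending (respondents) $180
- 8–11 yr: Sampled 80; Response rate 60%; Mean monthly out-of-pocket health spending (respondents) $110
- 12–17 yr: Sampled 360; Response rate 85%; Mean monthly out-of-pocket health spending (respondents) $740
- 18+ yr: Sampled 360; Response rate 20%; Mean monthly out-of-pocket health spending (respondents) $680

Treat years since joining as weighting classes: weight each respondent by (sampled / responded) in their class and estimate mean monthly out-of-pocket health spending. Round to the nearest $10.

$610

Weighting each respondent by the inverse class response rate inflates each class back to its sampled size, so the class weight is n_sampled:
  0–1 yr: 240 × 880 = 211,200
  2–7 yr: 220 × 180 = 39,600
  8–11 yr: 80 × 110 = 8800
  12–17 yr: 360 × 740 = 266,400
  18+ yr: 360 × 680 = 244,800
Adjusted estimate = 770,800 / 1,260 = 611.746 → $610.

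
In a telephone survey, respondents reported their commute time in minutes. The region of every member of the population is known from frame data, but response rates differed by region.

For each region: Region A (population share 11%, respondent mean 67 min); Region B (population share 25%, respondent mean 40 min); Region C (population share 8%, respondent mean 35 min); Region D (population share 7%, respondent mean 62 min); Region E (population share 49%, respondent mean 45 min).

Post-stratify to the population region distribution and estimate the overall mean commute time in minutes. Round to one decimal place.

46.6

Post-stratification weights by population share, not respondent share:
  Region A: 0.11 × 67 = 7.37
  Region B: 0.25 × 40 = 10
  Region C: 0.08 × 35 = 2.8
  Region D: 0.07 × 62 = 4.34
  Region E: 0.49 × 45 = 22.05
Post-stratified estimate = 46.56 → 46.6.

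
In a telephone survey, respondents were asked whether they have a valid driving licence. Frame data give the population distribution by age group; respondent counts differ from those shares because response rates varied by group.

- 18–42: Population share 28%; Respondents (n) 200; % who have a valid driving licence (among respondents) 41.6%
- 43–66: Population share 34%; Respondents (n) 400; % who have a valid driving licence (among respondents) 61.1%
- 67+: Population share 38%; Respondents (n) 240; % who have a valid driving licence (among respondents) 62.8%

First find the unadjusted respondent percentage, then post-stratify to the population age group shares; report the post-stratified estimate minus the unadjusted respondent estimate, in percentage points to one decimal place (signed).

Naive respondent-only estimate (weights = respondent counts):
  (200/840)×41.6 + (400/840)×61.1 + (240/840)×62.8 = 56.9429%
Reweighting by population age group shares:
  0.28×41.6 + 0.34×61.1 + 0.38×62.8 = 56.286%
Difference = 56.286 − 56.9429 = -0.6569 pp.

-0.7 percentage points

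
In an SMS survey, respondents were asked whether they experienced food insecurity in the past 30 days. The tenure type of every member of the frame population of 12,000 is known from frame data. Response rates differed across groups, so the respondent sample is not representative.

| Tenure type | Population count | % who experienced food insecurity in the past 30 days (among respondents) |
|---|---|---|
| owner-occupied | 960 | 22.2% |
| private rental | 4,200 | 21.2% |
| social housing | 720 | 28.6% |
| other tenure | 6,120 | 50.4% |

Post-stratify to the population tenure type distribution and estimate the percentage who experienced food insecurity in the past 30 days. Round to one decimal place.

36.6%

Reweight to the known tenure type distribution:
  owner-occupied: (960/12,000) × 22.2 = 1.776
  private rental: (4,200/12,000) × 21.2 = 7.42
  social housing: (720/12,000) × 28.6 = 1.716
  other tenure: (6,120/12,000) × 50.4 = 25.704
Post-stratified estimate = 36.616 → 36.6%.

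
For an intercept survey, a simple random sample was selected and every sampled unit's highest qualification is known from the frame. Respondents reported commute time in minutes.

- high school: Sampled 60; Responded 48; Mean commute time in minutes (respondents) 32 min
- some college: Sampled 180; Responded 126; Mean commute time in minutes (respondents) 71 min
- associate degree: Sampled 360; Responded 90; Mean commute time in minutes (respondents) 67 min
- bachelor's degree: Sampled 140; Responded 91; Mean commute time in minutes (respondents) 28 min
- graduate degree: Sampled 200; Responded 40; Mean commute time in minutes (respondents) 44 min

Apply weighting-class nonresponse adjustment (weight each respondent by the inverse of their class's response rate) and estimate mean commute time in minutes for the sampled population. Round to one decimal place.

54.8

Class response rates: high school 48/60 = 80%, some college 126/180 = 70%, associate degree 90/360 = 25%, bachelor's degree 91/140 = 65%, graduate degree 40/200 = 20%.
Inverse-response-rate weighting restores each class to its sampled count, so class totals weight by n_sampled:
  high school: 60 × 32 = 1920
  some college: 180 × 71 = 12,780
  associate degree: 360 × 67 = 24,120
  bachelor's degree: 140 × 28 = 3920
  graduate degree: 200 × 44 = 8800
Adjusted estimate = 51,540 / 940 = 54.8298 → 54.8.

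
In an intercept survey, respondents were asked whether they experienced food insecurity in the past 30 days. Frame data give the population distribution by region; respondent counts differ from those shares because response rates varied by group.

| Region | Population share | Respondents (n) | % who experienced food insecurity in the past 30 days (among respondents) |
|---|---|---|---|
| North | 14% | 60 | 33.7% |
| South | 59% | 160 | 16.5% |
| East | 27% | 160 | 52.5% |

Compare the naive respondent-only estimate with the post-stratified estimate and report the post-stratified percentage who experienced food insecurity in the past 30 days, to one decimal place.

Naive respondent-only estimate (weights = respondent counts):
  (60/380)×33.7 + (160/380)×16.5 + (160/380)×52.5 = 34.3737%
Reweighting by population region shares:
  0.14×33.7 + 0.59×16.5 + 0.27×52.5 = 28.628%

28.6%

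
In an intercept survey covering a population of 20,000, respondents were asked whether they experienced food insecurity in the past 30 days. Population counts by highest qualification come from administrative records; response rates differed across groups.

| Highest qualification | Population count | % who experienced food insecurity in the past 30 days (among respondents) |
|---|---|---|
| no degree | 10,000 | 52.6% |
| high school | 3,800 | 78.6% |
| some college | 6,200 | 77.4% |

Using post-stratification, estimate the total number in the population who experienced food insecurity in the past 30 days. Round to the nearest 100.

Apply each group's respondent rate to its population count:
  no degree: 10,000 × 52.6% = 5260
  high school: 3,800 × 78.6% = 2986.8
  some college: 6,200 × 77.4% = 4798.8
Estimated total = 13045.6 → 13,000.

13,000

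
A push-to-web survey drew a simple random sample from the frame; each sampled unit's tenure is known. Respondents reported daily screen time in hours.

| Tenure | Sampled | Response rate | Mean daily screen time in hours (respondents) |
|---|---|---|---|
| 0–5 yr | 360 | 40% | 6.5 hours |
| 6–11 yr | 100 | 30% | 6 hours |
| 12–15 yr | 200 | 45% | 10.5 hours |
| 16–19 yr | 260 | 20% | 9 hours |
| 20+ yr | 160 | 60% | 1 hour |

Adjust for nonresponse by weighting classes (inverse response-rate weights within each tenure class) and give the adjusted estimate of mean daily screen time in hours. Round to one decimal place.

7.0

Weighting each respondent by the inverse class response rate inflates each class back to its sampled size, so the class weight is n_sampled:
  0–5 yr: 360 × 6.5 = 2340
  6–11 yr: 100 × 6 = 600
  12–15 yr: 200 × 10.5 = 2100
  16–19 yr: 260 × 9 = 2340
  20+ yr: 160 × 1 = 160
Adjusted estimate = 7540 / 1,080 = 6.98148 → 7.0.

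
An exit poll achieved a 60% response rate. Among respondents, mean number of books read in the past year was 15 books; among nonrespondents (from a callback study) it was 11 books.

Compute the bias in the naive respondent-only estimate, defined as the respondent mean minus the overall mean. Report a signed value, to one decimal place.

+1.6

Nonresponse fraction = 1 − 0.6 = 0.4.
Bias = (nonresponse fraction) × (respondent mean − nonrespondent mean)
     = 0.4 × (15 − 11) = 0.4 × 4 = 1.6.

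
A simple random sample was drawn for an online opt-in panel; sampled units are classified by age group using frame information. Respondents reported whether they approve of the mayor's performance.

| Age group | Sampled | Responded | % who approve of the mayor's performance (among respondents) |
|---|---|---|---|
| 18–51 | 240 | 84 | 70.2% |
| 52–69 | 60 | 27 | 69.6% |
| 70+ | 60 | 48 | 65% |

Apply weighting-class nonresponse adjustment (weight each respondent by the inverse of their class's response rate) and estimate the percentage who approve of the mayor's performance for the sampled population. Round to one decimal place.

69.2%

Response rates by class: 18–51 84/240 = 35%, 52–69 27/60 = 45%, 70+ 48/60 = 80%.
Inverse-response-rate weighting restores each class to its sampled count, so class totals weight by n_sampled:
  18–51: 240 × 70.2 = 16,848
  52–69: 60 × 69.6 = 4176
  70+: 60 × 65 = 3900
Adjusted estimate = 24,924 / 360 = 69.2333 → 69.2%.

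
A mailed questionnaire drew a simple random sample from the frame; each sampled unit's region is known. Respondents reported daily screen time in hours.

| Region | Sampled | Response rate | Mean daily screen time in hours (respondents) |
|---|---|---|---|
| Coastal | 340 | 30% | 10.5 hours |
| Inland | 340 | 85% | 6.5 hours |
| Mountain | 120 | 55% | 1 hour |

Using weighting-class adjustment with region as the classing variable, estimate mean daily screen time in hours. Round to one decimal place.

7.4

Each respondent's weight = sampled/responded in their class; summing within a class gives n_sampled, so:
  Coastal: 340 × 10.5 = 3570
  Inland: 340 × 6.5 = 2210
  Mountain: 120 × 1 = 120
Adjusted estimate = 5900 / 800 = 7.375 → 7.4.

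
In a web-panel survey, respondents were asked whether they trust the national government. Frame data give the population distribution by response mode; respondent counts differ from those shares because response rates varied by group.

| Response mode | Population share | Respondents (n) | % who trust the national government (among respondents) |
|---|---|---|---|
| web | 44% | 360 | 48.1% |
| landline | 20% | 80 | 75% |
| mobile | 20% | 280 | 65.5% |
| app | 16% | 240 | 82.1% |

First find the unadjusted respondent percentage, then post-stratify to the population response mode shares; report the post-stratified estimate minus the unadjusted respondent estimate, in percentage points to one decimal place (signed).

Naive respondent-only estimate (weights = respondent counts):
  (360/960)×48.1 + (80/960)×75 + (280/960)×65.5 + (240/960)×82.1 = 63.9167%
Post-stratified estimate weights by population shares:
  0.44×48.1 + 0.2×75 + 0.2×65.5 + 0.16×82.1 = 62.4%
Difference = 62.4 − 63.9167 = -1.5167 pp.

-1.5 percentage points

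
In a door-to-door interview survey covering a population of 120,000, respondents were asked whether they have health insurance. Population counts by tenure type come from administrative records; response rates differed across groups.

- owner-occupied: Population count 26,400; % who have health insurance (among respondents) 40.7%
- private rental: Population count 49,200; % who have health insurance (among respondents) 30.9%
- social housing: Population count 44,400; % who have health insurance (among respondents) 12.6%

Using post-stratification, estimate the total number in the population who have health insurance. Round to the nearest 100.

31,500

Estimated count per cell = population count × respondent percentage:
  owner-occupied: 26,400 × 40.7% = 10744.8
  private rental: 49,200 × 30.9% = 15202.8
  social housing: 44,400 × 12.6% = 5594.4
Estimated total = 31,542 → 31,500.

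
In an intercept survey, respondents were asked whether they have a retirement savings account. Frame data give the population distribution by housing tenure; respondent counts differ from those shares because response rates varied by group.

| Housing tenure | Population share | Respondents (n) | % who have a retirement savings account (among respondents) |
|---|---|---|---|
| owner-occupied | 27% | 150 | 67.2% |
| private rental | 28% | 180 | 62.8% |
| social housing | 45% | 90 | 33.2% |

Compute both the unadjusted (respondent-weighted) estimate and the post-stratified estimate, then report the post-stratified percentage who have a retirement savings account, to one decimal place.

Naive respondent-only estimate (weights = respondent counts):
  (150/420)×67.2 + (180/420)×62.8 + (90/420)×33.2 = 58.0286%
Post-stratified estimate weights by population shares:
  0.27×67.2 + 0.28×62.8 + 0.45×33.2 = 50.668%

50.7%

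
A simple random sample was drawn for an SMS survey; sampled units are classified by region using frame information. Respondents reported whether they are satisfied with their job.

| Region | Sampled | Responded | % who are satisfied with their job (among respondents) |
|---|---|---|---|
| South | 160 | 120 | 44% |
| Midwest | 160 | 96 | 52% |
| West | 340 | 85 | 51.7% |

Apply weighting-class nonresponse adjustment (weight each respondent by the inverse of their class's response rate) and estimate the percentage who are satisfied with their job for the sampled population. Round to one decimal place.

49.9%

Response rates by class: South 120/160 = 75%, Midwest 96/160 = 60%, West 85/340 = 25%.
Inverse-response-rate weighting restores each class to its sampled count, so class totals weight by n_sampled:
  South: 160 × 44 = 7040
  Midwest: 160 × 52 = 8320
  West: 340 × 51.7 = 17,578
Adjusted estimate = 32,938 / 660 = 49.9061 → 49.9%.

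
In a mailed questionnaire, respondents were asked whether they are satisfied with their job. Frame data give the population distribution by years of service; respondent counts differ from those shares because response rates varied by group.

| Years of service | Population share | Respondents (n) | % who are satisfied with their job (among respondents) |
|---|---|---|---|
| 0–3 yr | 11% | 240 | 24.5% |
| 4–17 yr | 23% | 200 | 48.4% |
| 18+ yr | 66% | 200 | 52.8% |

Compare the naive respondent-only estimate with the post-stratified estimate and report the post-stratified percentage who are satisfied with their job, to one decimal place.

Without adjustment, the pooled respondent share is:
  (240/640)×24.5 + (200/640)×48.4 + (200/640)×52.8 = 40.8125%
Post-stratified estimate weights by population shares:
  0.11×24.5 + 0.23×48.4 + 0.66×52.8 = 48.675%

48.7%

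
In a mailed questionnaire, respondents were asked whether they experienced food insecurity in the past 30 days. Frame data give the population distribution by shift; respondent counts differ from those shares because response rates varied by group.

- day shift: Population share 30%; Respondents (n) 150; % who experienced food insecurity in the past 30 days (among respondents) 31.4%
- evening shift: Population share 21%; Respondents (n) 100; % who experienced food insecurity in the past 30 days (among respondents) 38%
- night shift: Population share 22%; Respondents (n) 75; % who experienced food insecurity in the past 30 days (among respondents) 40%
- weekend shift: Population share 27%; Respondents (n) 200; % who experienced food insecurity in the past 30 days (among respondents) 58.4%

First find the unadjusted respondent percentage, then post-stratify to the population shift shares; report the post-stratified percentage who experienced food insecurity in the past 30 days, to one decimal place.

42.0%

Unadjusted (pooled respondent) estimate weights by respondent counts:
  (150/525)×31.4 + (100/525)×38 + (75/525)×40 + (200/525)×58.4 = 44.1714%
Post-stratifying to population shares instead:
  0.3×31.4 + 0.21×38 + 0.22×40 + 0.27×58.4 = 41.968%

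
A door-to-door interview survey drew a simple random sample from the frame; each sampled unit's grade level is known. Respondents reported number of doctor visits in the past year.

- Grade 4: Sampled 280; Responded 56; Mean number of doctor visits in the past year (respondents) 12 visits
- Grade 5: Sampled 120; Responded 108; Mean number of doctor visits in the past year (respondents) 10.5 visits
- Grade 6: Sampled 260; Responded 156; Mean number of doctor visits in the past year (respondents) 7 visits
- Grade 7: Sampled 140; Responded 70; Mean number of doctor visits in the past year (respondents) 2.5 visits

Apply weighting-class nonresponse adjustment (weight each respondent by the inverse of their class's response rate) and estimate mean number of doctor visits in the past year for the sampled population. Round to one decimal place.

Class response rates: Grade 4 56/280 = 20%, Grade 5 108/120 = 90%, Grade 6 156/260 = 60%, Grade 7 70/140 = 50%.
Inverse-response-rate weighting restores each class to its sampled count, so class totals weight by n_sampled:
  Grade 4: 280 × 12 = 3360
  Grade 5: 120 × 10.5 = 1260
  Grade 6: 260 × 7 = 1820
  Grade 7: 140 × 2.5 = 350
Adjusted estimate = 6790 / 800 = 8.4875 → 8.5.

8.5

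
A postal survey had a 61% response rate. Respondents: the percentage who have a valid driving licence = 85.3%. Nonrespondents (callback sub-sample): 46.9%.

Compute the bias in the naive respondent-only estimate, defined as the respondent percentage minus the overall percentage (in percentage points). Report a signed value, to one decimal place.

+15.0 percentage points

Nonresponse fraction = 1 − 0.61 = 0.39.
Bias = (nonresponse fraction) × (respondent percentage − nonrespondent percentage)
     = 0.39 × (85.3 − 46.9) = 0.39 × 38.4 = 14.976.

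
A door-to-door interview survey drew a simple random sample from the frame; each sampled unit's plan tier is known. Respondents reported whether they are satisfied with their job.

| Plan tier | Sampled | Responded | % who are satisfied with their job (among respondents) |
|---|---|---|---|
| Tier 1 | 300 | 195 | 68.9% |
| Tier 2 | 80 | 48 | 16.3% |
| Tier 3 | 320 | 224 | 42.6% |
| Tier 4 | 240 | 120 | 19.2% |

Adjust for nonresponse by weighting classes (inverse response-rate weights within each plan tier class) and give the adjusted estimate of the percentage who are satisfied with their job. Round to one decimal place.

Response rates by class: Tier 1 195/300 = 65%, Tier 2 48/80 = 60%, Tier 3 224/320 = 70%, Tier 4 120/240 = 50%.
Weighting each respondent by the inverse class response rate inflates each class back to its sampled size, so the class weight is n_sampled:
  Tier 1: 300 × 68.9 = 20,670
  Tier 2: 80 × 16.3 = 1304
  Tier 3: 320 × 42.6 = 13,632
  Tier 4: 240 × 19.2 = 4608
Adjusted estimate = 40,214 / 940 = 42.7809 → 42.8%.

42.8%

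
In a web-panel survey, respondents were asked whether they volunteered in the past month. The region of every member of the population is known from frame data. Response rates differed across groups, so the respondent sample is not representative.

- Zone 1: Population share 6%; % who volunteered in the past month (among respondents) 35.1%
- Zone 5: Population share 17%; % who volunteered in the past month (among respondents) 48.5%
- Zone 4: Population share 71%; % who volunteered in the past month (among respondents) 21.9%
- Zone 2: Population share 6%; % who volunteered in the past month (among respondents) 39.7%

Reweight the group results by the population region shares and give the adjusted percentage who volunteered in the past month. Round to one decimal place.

Post-stratification weights by population share, not respondent share:
  Zone 1: 0.06 × 35.1 = 2.106
  Zone 5: 0.17 × 48.5 = 8.245
  Zone 4: 0.71 × 21.9 = 15.549
  Zone 2: 0.06 × 39.7 = 2.382
Post-stratified estimate = 28.282 → 28.3%.

28.3%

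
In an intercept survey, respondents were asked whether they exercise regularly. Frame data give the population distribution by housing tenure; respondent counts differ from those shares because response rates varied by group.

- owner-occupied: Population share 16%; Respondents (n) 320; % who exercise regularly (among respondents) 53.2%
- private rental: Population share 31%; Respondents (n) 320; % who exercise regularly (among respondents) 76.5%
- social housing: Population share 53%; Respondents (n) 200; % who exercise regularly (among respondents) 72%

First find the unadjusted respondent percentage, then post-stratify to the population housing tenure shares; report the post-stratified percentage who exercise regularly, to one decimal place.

70.4%

Unadjusted (pooled respondent) estimate weights by respondent counts:
  (320/840)×53.2 + (320/840)×76.5 + (200/840)×72 = 66.5524%
Reweighting by population housing tenure shares:
  0.16×53.2 + 0.31×76.5 + 0.53×72 = 70.387%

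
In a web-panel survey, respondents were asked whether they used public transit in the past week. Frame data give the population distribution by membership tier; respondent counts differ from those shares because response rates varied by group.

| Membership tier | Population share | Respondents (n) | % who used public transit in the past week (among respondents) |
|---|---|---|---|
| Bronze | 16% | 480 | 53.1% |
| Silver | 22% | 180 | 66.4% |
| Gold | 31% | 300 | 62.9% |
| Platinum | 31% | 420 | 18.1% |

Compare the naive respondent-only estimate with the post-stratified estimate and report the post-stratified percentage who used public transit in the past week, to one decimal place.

48.2%

Naive respondent-only estimate (weights = respondent counts):
  (480/1380)×53.1 + (180/1380)×66.4 + (300/1380)×62.9 + (420/1380)×18.1 = 46.313%
Post-stratifying to population shares instead:
  0.16×53.1 + 0.22×66.4 + 0.31×62.9 + 0.31×18.1 = 48.214%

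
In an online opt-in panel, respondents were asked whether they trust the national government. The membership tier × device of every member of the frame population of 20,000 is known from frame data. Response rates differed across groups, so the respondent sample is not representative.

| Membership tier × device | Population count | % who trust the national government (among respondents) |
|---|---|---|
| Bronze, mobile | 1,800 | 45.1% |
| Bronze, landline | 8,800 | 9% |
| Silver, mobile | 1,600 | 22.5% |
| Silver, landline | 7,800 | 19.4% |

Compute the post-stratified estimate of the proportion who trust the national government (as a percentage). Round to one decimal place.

Reweight to the known membership tier × device distribution:
  Bronze, mobile: (1,800/20,000) × 45.1 = 4.059
  Bronze, landline: (8,800/20,000) × 9 = 3.96
  Silver, mobile: (1,600/20,000) × 22.5 = 1.8
  Silver, landline: (7,800/20,000) × 19.4 = 7.566
Post-stratified estimate = 17.385 → 17.4%.

17.4%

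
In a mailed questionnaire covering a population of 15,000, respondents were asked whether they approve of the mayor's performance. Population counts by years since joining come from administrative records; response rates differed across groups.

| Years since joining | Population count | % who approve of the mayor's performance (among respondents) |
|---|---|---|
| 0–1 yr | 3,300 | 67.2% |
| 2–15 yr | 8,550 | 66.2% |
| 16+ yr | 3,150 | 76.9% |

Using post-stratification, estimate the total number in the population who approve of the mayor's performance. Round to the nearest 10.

Each cell contributes its population count × the respondent rate:
  0–1 yr: 3,300 × 67.2% = 2217.6
  2–15 yr: 8,550 × 66.2% = 5660.1
  16+ yr: 3,150 × 76.9% = 2422.35
Estimated total = 10300 → 10,300.

10,300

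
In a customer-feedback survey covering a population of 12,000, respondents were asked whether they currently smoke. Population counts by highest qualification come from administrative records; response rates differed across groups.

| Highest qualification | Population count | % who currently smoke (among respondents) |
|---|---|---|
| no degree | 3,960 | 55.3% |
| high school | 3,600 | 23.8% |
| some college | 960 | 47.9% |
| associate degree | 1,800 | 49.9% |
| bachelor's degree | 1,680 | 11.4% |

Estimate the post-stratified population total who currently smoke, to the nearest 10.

4,600

Apply each group's respondent rate to its population count:
  no degree: 3,960 × 55.3% = 2189.88
  high school: 3,600 × 23.8% = 856.8
  some college: 960 × 47.9% = 459.84
  associate degree: 1,800 × 49.9% = 898.2
  bachelor's degree: 1,680 × 11.4% = 191.52
Estimated total = 4596.24 → 4,600.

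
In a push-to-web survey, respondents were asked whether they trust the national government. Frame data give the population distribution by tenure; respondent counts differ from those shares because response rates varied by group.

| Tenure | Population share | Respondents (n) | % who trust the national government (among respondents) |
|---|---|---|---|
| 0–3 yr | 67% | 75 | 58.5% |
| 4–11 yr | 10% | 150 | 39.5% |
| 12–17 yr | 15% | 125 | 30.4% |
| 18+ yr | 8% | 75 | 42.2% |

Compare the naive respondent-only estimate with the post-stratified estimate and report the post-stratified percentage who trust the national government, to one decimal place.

51.1%

Naive respondent-only estimate (weights = respondent counts):
  (75/425)×58.5 + (150/425)×39.5 + (125/425)×30.4 + (75/425)×42.2 = 40.6529%
Post-stratified estimate weights by population shares:
  0.67×58.5 + 0.1×39.5 + 0.15×30.4 + 0.08×42.2 = 51.081%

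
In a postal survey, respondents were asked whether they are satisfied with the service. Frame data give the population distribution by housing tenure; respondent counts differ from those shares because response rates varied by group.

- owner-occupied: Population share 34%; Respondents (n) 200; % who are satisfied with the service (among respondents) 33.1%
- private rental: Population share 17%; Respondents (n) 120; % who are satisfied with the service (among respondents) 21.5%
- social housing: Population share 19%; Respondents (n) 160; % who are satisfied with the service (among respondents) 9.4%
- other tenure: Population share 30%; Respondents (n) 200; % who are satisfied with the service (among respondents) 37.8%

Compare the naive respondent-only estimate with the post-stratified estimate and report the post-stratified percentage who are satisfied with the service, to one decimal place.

Unadjusted (pooled respondent) estimate weights by respondent counts:
  (200/680)×33.1 + (120/680)×21.5 + (160/680)×9.4 + (200/680)×37.8 = 26.8588%
Post-stratified estimate weights by population shares:
  0.34×33.1 + 0.17×21.5 + 0.19×9.4 + 0.3×37.8 = 28.035%

28.0%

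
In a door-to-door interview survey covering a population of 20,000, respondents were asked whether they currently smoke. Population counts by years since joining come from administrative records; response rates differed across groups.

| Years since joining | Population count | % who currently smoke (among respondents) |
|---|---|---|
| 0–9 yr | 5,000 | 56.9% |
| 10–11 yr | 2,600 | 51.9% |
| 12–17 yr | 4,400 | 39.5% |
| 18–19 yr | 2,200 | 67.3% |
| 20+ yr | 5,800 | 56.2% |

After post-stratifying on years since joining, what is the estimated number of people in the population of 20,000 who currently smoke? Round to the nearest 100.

10,700

Estimated count per cell = population count × respondent percentage:
  0–9 yr: 5,000 × 56.9% = 2845
  10–11 yr: 2,600 × 51.9% = 1349.4
  12–17 yr: 4,400 × 39.5% = 1738
  18–19 yr: 2,200 × 67.3% = 1480.6
  20+ yr: 5,800 × 56.2% = 3259.6
Estimated total = 10672.6 → 10,700.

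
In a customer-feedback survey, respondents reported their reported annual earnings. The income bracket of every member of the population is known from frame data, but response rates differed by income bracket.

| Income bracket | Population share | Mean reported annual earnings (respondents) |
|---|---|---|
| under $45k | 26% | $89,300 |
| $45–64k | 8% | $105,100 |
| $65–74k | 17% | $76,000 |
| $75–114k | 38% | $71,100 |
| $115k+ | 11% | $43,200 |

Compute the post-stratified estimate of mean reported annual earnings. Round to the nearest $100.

Each cell contributes population-share × respondent value:
  under $45k: 0.26 × 89,300 = 23,218
  $45–64k: 0.08 × 105,100 = 8408
  $65–74k: 0.17 × 76,000 = 12,920
  $75–114k: 0.38 × 71,100 = 27,018
  $115k+: 0.11 × 43,200 = 4752
Post-stratified estimate = 76,316 → $76,300.

$76,300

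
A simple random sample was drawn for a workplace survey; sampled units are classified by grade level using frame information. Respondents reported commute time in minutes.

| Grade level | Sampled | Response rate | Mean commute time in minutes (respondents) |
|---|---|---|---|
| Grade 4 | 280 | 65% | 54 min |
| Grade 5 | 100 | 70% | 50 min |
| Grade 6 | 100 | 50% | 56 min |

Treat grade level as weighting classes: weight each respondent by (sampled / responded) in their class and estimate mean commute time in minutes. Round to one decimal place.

53.6

Inverse-response-rate weighting restores each class to its sampled count, so class totals weight by n_sampled:
  Grade 4: 280 × 54 = 15,120
  Grade 5: 100 × 50 = 5000
  Grade 6: 100 × 56 = 5600
Adjusted estimate = 25,720 / 480 = 53.5833 → 53.6.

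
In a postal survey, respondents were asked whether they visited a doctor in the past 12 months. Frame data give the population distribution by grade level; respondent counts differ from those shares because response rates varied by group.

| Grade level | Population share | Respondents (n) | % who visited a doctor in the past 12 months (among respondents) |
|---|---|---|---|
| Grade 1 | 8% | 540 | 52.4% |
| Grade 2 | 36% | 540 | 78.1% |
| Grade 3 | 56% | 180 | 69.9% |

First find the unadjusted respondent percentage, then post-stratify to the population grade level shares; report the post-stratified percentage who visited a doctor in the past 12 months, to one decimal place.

Without adjustment, the pooled respondent share is:
  (540/1260)×52.4 + (540/1260)×78.1 + (180/1260)×69.9 = 65.9143%
Post-stratified estimate weights by population shares:
  0.08×52.4 + 0.36×78.1 + 0.56×69.9 = 71.452%

71.5%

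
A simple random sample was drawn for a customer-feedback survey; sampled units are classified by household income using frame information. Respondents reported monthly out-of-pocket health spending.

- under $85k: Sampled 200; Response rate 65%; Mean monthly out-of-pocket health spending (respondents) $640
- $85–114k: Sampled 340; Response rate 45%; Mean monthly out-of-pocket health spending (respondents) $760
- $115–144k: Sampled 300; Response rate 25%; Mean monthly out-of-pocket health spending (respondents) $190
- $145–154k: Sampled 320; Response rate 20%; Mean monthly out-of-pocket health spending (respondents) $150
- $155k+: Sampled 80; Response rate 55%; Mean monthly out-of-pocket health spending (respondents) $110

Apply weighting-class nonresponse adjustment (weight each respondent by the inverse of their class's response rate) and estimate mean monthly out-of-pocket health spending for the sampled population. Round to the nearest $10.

Inverse-response-rate weighting restores each class to its sampled count, so class totals weight by n_sampled:
  under $85k: 200 × 640 = 128,000
  $85–114k: 340 × 760 = 258,400
  $115–144k: 300 × 190 = 57,000
  $145–154k: 320 × 150 = 48,000
  $155k+: 80 × 110 = 8800
Adjusted estimate = 500,200 / 1,240 = 403.387 → $400.

$400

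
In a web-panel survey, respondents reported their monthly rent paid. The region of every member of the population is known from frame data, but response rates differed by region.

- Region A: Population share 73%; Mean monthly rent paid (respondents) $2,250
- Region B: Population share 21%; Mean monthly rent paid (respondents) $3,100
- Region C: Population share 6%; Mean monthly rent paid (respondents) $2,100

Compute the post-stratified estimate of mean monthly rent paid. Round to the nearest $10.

Reweight to the known region distribution:
  Region A: 0.73 × 2250 = 1642.5
  Region B: 0.21 × 3100 = 651
  Region C: 0.06 × 2100 = 126
Post-stratified estimate = 2419.5 → $2,420.

$2,420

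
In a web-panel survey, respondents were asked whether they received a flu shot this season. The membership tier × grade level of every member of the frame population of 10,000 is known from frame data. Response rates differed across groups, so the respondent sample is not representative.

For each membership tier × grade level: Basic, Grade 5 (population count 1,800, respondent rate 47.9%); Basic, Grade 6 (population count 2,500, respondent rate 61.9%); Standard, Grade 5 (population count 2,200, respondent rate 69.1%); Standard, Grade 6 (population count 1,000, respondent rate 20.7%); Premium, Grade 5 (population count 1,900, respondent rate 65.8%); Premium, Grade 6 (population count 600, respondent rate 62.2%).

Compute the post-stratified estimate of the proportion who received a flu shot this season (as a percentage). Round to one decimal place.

Reweight to the known membership tier × grade level distribution:
  Basic, Grade 5: (1,800/10,000) × 47.9 = 8.622
  Basic, Grade 6: (2,500/10,000) × 61.9 = 15.475
  Standard, Grade 5: (2,200/10,000) × 69.1 = 15.202
  Standard, Grade 6: (1,000/10,000) × 20.7 = 2.07
  Premium, Grade 5: (1,900/10,000) × 65.8 = 12.502
  Premium, Grade 6: (600/10,000) × 62.2 = 3.732
Post-stratified estimate = 57.603 → 57.6%.

57.6%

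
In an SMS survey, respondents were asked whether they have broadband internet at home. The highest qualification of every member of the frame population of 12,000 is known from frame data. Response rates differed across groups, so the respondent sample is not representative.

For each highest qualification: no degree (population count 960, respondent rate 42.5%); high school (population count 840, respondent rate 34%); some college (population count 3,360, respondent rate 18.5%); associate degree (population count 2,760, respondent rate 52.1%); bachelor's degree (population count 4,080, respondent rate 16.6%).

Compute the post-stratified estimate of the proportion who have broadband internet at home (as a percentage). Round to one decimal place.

28.6%

Each cell contributes population-share × respondent value:
  no degree: (960/12,000) × 42.5 = 3.4
  high school: (840/12,000) × 34 = 2.38
  some college: (3,360/12,000) × 18.5 = 5.18
  associate degree: (2,760/12,000) × 52.1 = 11.983
  bachelor's degree: (4,080/12,000) × 16.6 = 5.644
Post-stratified estimate = 28.587 → 28.6%.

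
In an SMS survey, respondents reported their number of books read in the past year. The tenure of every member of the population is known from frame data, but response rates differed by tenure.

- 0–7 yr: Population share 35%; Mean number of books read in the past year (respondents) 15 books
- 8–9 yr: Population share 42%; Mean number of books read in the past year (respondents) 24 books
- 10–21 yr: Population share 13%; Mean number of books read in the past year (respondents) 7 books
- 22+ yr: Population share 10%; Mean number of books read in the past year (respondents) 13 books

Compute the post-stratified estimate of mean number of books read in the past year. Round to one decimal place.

17.5

Post-stratification weights by population share, not respondent share:
  0–7 yr: 0.35 × 15 = 5.25
  8–9 yr: 0.42 × 24 = 10.08
  10–21 yr: 0.13 × 7 = 0.91
  22+ yr: 0.1 × 13 = 1.3
Post-stratified estimate = 17.54 → 17.5.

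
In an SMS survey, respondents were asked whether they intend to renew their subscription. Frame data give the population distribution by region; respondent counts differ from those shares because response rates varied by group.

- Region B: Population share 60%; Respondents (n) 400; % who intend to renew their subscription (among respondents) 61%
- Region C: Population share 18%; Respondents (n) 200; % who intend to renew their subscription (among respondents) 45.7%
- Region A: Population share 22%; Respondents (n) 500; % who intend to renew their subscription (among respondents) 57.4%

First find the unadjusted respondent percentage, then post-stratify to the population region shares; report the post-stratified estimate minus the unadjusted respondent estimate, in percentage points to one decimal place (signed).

Unadjusted (pooled respondent) estimate weights by respondent counts:
  (400/1100)×61 + (200/1100)×45.7 + (500/1100)×57.4 = 56.5818%
Post-stratified estimate weights by population shares:
  0.6×61 + 0.18×45.7 + 0.22×57.4 = 57.454%
Difference = 57.454 − 56.5818 = 0.8722 pp.

+0.9 percentage points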